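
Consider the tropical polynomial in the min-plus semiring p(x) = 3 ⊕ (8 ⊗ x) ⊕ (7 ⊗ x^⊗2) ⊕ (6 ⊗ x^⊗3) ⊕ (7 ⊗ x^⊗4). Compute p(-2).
p(-2) = -1

A tropical monomial a ⊗ x^⊗i evaluates to a + i · x. Evaluating each term at x = -2:
  Term 0 contributes 3 + 0 · -2 = 3
  Term 1 contributes 8 + 1 · -2 = 6
  Term 2 contributes 7 + 2 · -2 = 3
  Term 3 contributes 6 + 3 · -2 = 0
  Term 4 contributes 7 + 4 · -2 = -1
p(-2) = ⊕ of these = min[3, 6, 3, 0, -1] = -1.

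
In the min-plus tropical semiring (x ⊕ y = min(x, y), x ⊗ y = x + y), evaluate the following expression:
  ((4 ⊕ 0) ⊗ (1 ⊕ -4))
((4 ⊕ 0) ⊗ (1 ⊕ -4)) = -4

Expand innermost to outermost. Recall ⊕ takes the minimum of its arguments and ⊗ takes their sum. Working out the expression ((4 ⊕ 0) ⊗ (1 ⊕ -4)) gives -4.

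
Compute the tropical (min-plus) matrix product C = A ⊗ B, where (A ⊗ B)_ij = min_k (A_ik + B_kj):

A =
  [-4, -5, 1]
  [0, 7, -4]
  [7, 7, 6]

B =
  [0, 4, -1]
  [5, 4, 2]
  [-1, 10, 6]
A ⊗ B =
  [-4, -1, -5]
  [-5, 4, -1]
  [5, 11, 6]

Apply the min-plus product entry-by-entry:
  C[0][0] = min over k of (A[0][0] + B[0][0] = -4 + 0 = -4, A[0][1] + B[1][0] = -5 + 5 = 0, A[0][2] + B[2][0] = 1 + -1 = 0) = -4 (attained at k = 0)
  C[0][1] = min over k of (A[0][0] + B[0][1] = -4 + 4 = 0, A[0][1] + B[1][1] = -5 + 4 = -1, A[0][2] + B[2][1] = 1 + 10 = 11) = -1 (attained at k = 1)
  C[0][2] = min over k of (A[0][0] + B[0][2] = -4 + -1 = -5, A[0][1] + B[1][2] = -5 + 2 = -3, A[0][2] + B[2][2] = 1 + 6 = 7) = -5 (attained at k = 0)
  C[1][0] = min over k of (A[1][0] + B[0][0] = 0 + 0 = 0, A[1][1] + B[1][0] = 7 + 5 = 12, A[1][2] + B[2][0] = -4 + -1 = -5) = -5 (attained at k = 2)
  C[1][1] = min over k of (A[1][0] + B[0][1] = 0 + 4 = 4, A[1][1] + B[1][1] = 7 + 4 = 11, A[1][2] + B[2][1] = -4 + 10 = 6) = 4 (attained at k = 0)
  C[1][2] = min over k of (A[1][0] + B[0][2] = 0 + -1 = -1, A[1][1] + B[1][2] = 7 + 2 = 9, A[1][2] + B[2][2] = -4 + 6 = 2) = -1 (attained at k = 0)
  C[2][0] = min over k of (A[2][0] + B[0][0] = 7 + 0 = 7, A[2][1] + B[1][0] = 7 + 5 = 12, A[2][2] + B[2][0] = 6 + -1 = 5) = 5 (attained at k = 2)
  C[2][1] = min over k of (A[2][0] + B[0][1] = 7 + 4 = 11, A[2][1] + B[1][1] = 7 + 4 = 11, A[2][2] + B[2][1] = 6 + 10 = 16) = 11 (attained at k = 0)
  C[2][2] = min over k of (A[2][0] + B[0][2] = 7 + -1 = 6, A[2][1] + B[1][2] = 7 + 2 = 9, A[2][2] + B[2][2] = 6 + 6 = 12) = 6 (attained at k = 0)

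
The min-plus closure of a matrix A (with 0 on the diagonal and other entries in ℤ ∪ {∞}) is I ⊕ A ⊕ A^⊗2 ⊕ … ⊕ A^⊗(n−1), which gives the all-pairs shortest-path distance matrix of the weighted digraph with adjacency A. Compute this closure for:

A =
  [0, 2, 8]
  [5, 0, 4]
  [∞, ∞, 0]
Closure =
  [0, 2, 6]
  [5, 0, 4]
  [∞, ∞, 0]

This is the Floyd-Warshall all-pairs shortest-path computation. For each intermediate vertex k = 0, 1, …, 2, update dist[i][j] ← min(dist[i][j], dist[i][k] + dist[k][j]). The final matrix gives, for each (i, j), the minimum total weight of any directed path from i to j (possibly empty when i = j).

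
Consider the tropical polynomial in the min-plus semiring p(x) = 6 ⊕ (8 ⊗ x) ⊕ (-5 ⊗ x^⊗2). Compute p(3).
p(3) = 1

A tropical monomial a ⊗ x^⊗i evaluates to a + i · x. Evaluating each term at x = 3:
  Term 0 contributes 6 + 0 · 3 = 6
  Term 1 contributes 8 + 1 · 3 = 11
  Term 2 contributes -5 + 2 · 3 = 1
p(3) = ⊕ of these = min[6, 11, 1] = 1.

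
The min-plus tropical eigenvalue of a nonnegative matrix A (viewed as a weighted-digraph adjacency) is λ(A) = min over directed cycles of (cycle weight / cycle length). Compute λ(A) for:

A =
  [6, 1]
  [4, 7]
λ(A) = 5/2

Enumerate directed cycles and compute their means (weight / length). Sample:
  cycle 0 → 0: weight = 6, length = 1, mean = 6/1 ≈ 6.000
  cycle 1 → 1: weight = 7, length = 1, mean = 7/1 ≈ 7.000
  cycle 0 → 1 → 0: weight = 5, length = 2, mean = 5/2 ≈ 2.500
  cycle 1 → 0 → 1: weight = 5, length = 2, mean = 5/2 ≈ 2.500
Minimum mean = 2.500, attained e.g. along the cycle 0 → 1 → 0 with weight 5 and length 2. So λ(A) = 5/2 = 5/2.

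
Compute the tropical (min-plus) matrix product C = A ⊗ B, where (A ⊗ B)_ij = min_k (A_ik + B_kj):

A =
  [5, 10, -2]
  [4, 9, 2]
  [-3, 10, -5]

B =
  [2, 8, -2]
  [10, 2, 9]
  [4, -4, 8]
A ⊗ B =
  [2, -6, 3]
  [6, -2, 2]
  [-1, -9, -5]

Apply the min-plus product entry-by-entry:
  C[0][0] = min over k of (A[0][0] + B[0][0] = 5 + 2 = 7, A[0][1] + B[1][0] = 10 + 10 = 20, A[0][2] + B[2][0] = -2 + 4 = 2) = 2 (attained at k = 2)
  C[0][1] = min over k of (A[0][0] + B[0][1] = 5 + 8 = 13, A[0][1] + B[1][1] = 10 + 2 = 12, A[0][2] + B[2][1] = -2 + -4 = -6) = -6 (attained at k = 2)
  C[0][2] = min over k of (A[0][0] + B[0][2] = 5 + -2 = 3, A[0][1] + B[1][2] = 10 + 9 = 19, A[0][2] + B[2][2] = -2 + 8 = 6) = 3 (attained at k = 0)
  C[1][0] = min over k of (A[1][0] + B[0][0] = 4 + 2 = 6, A[1][1] + B[1][0] = 9 + 10 = 19, A[1][2] + B[2][0] = 2 + 4 = 6) = 6 (attained at k = 0)
  C[1][1] = min over k of (A[1][0] + B[0][1] = 4 + 8 = 12, A[1][1] + B[1][1] = 9 + 2 = 11, A[1][2] + B[2][1] = 2 + -4 = -2) = -2 (attained at k = 2)
  C[1][2] = min over k of (A[1][0] + B[0][2] = 4 + -2 = 2, A[1][1] + B[1][2] = 9 + 9 = 18, A[1][2] + B[2][2] = 2 + 8 = 10) = 2 (attained at k = 0)
  C[2][0] = min over k of (A[2][0] + B[0][0] = -3 + 2 = -1, A[2][1] + B[1][0] = 10 + 10 = 20, A[2][2] + B[2][0] = -5 + 4 = -1) = -1 (attained at k = 0)
  C[2][1] = min over k of (A[2][0] + B[0][1] = -3 + 8 = 5, A[2][1] + B[1][1] = 10 + 2 = 12, A[2][2] + B[2][1] = -5 + -4 = -9) = -9 (attained at k = 2)
  C[2][2] = min over k of (A[2][0] + B[0][2] = -3 + -2 = -5, A[2][1] + B[1][2] = 10 + 9 = 19, A[2][2] + B[2][2] = -5 + 8 = 3) = -5 (attained at k = 0)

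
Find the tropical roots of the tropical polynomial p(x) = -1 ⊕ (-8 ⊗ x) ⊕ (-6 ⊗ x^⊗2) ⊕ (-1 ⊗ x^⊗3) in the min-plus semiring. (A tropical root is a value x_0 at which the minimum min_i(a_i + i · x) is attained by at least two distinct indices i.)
Roots: {-5, -2, 7}

Each tropical root is a break point of the lower envelope of the lines y = a_i + i · x (there are 4 lines, with slopes 0, 1, ..., 3). Only the lines that attain the minimum somewhere contribute to roots; other lines are dominated. Here the surviving (envelope) indices are i = 3, i = 2, i = 1, i = 0.
Intersections between consecutive envelope lines give the roots: for adjacent envelope indices i < j the intersection is x = (a_i − a_j) / (j − i). Reading off the sorted break points: {-5, -2, 7}.
Verification: at each break x_0, at least two indices attain the minimum of min_i(a_i + i · x_0).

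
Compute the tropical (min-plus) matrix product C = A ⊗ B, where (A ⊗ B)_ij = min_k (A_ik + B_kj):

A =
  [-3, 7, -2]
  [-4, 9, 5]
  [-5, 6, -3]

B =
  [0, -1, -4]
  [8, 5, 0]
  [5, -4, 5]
A ⊗ B =
  [-3, -6, -7]
  [-4, -5, -8]
  [-5, -7, -9]

Apply the min-plus product entry-by-entry:
  C[0][0] = min over k of (A[0][0] + B[0][0] = -3 + 0 = -3, A[0][1] + B[1][0] = 7 + 8 = 15, A[0][2] + B[2][0] = -2 + 5 = 3) = -3 (attained at k = 0)
  C[0][1] = min over k of (A[0][0] + B[0][1] = -3 + -1 = -4, A[0][1] + B[1][1] = 7 + 5 = 12, A[0][2] + B[2][1] = -2 + -4 = -6) = -6 (attained at k = 2)
  C[0][2] = min over k of (A[0][0] + B[0][2] = -3 + -4 = -7, A[0][1] + B[1][2] = 7 + 0 = 7, A[0][2] + B[2][2] = -2 + 5 = 3) = -7 (attained at k = 0)
  C[1][0] = min over k of (A[1][0] + B[0][0] = -4 + 0 = -4, A[1][1] + B[1][0] = 9 + 8 = 17, A[1][2] + B[2][0] = 5 + 5 = 10) = -4 (attained at k = 0)
  C[1][1] = min over k of (A[1][0] + B[0][1] = -4 + -1 = -5, A[1][1] + B[1][1] = 9 + 5 = 14, A[1][2] + B[2][1] = 5 + -4 = 1) = -5 (attained at k = 0)
  C[1][2] = min over k of (A[1][0] + B[0][2] = -4 + -4 = -8, A[1][1] + B[1][2] = 9 + 0 = 9, A[1][2] + B[2][2] = 5 + 5 = 10) = -8 (attained at k = 0)
  C[2][0] = min over k of (A[2][0] + B[0][0] = -5 + 0 = -5, A[2][1] + B[1][0] = 6 + 8 = 14, A[2][2] + B[2][0] = -3 + 5 = 2) = -5 (attained at k = 0)
  C[2][1] = min over k of (A[2][0] + B[0][1] = -5 + -1 = -6, A[2][1] + B[1][1] = 6 + 5 = 11, A[2][2] + B[2][1] = -3 + -4 = -7) = -7 (attained at k = 2)
  C[2][2] = min over k of (A[2][0] + B[0][2] = -5 + -4 = -9, A[2][1] + B[1][2] = 6 + 0 = 6, A[2][2] + B[2][2] = -3 + 5 = 2) = -9 (attained at k = 0)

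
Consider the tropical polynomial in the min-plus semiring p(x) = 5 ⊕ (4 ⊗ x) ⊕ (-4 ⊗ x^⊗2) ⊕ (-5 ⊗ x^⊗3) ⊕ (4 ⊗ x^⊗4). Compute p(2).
p(2) = 0

A tropical monomial a ⊗ x^⊗i evaluates to a + i · x. Evaluating each term at x = 2:
  Term 0 contributes 5 + 0 · 2 = 5
  Term 1 contributes 4 + 1 · 2 = 6
  Term 2 contributes -4 + 2 · 2 = 0
  Term 3 contributes -5 + 3 · 2 = 1
  Term 4 contributes 4 + 4 · 2 = 12
p(2) = ⊕ of these = min[5, 6, 0, 1, 12] = 0.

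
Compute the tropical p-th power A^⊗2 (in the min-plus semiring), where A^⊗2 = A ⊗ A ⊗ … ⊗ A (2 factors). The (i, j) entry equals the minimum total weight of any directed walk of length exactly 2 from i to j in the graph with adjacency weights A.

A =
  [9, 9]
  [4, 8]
A^⊗2 =
  [13, 17]
  [12, 13]

Each entry (A^⊗2)_ij equals the minimum over all length-2 walks i = v_0 → v_1 → … → v_2 = j of Σ_t A[v_t][v_{t+1}]. For example, for (i, j) = (0, 1) we minimise over 2 possible intermediate vertex sequences; the minimum is 17, attained along the walk 0 → 1 → 1.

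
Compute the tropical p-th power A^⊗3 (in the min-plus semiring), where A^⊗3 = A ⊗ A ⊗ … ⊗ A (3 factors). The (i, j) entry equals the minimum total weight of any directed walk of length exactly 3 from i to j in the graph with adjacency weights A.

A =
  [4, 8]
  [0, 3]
A^⊗3 =
  [11, 14]
  [6, 9]

Each entry (A^⊗3)_ij equals the minimum over all length-3 walks i = v_0 → v_1 → … → v_3 = j of Σ_t A[v_t][v_{t+1}]. For example, for (i, j) = (0, 1) we minimise over 4 possible intermediate vertex sequences; the minimum is 14, attained along the walk 0 → 1 → 1 → 1.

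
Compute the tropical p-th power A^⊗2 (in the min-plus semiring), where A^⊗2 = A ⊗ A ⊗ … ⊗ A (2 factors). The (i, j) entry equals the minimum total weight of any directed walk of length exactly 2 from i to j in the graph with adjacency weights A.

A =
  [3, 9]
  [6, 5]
A^⊗2 =
  [6, 12]
  [9, 10]

Each entry (A^⊗2)_ij equals the minimum over all length-2 walks i = v_0 → v_1 → … → v_2 = j of Σ_t A[v_t][v_{t+1}]. For example, for (i, j) = (0, 1) we minimise over 2 possible intermediate vertex sequences; the minimum is 12, attained along the walk 0 → 0 → 1.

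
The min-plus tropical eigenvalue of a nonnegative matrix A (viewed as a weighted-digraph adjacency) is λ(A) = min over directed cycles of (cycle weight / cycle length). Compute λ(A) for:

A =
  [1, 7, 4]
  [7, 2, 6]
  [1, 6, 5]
λ(A) = 1

Enumerate directed cycles and compute their means (weight / length). Sample:
  cycle 0 → 0: weight = 1, length = 1, mean = 1/1 ≈ 1.000
  cycle 1 → 1: weight = 2, length = 1, mean = 2/1 ≈ 2.000
  cycle 2 → 2: weight = 5, length = 1, mean = 5/1 ≈ 5.000
  cycle 0 → 1 → 0: weight = 14, length = 2, mean = 14/2 ≈ 7.000
  cycle 0 → 2 → 0: weight = 5, length = 2, mean = 5/2 ≈ 2.500
  cycle 1 → 0 → 1: weight = 14, length = 2, mean = 14/2 ≈ 7.000
Minimum mean = 1.000, attained e.g. along the cycle 0 → 0 with weight 1 and length 1. So λ(A) = 1/1 = 1.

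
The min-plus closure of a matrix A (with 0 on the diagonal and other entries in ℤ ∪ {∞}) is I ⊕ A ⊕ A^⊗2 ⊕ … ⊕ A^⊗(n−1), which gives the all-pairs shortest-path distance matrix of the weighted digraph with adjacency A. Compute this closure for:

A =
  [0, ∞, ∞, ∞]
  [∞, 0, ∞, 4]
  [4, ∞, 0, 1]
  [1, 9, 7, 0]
Closure =
  [0, ∞, ∞, ∞]
  [5, 0, 11, 4]
  [2, 10, 0, 1]
  [1, 9, 7, 0]

This is the Floyd-Warshall all-pairs shortest-path computation. For each intermediate vertex k = 0, 1, …, 3, update dist[i][j] ← min(dist[i][j], dist[i][k] + dist[k][j]). The final matrix gives, for each (i, j), the minimum total weight of any directed path from i to j (possibly empty when i = j).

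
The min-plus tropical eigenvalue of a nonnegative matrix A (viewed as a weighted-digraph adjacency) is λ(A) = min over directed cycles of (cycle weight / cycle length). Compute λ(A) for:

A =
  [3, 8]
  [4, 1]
λ(A) = 1

Enumerate directed cycles and compute their means (weight / length). Sample:
  cycle 0 → 0: weight = 3, length = 1, mean = 3/1 ≈ 3.000
  cycle 1 → 1: weight = 1, length = 1, mean = 1/1 ≈ 1.000
  cycle 0 → 1 → 0: weight = 12, length = 2, mean = 12/2 ≈ 6.000
  cycle 1 → 0 → 1: weight = 12, length = 2, mean = 12/2 ≈ 6.000
Minimum mean = 1.000, attained e.g. along the cycle 1 → 1 with weight 1 and length 1. So λ(A) = 1/1 = 1.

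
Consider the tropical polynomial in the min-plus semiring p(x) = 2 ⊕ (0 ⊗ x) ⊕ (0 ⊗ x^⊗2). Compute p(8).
p(8) = 2

A tropical monomial a ⊗ x^⊗i evaluates to a + i · x. Evaluating each term at x = 8:
  Term 0 contributes 2 + 0 · 8 = 2
  Term 1 contributes 0 + 1 · 8 = 8
  Term 2 contributes 0 + 2 · 8 = 16
p(8) = ⊕ of these = min[2, 8, 16] = 2.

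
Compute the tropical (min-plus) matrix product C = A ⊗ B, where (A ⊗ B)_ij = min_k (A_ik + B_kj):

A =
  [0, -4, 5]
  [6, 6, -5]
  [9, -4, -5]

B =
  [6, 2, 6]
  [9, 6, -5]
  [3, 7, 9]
A ⊗ B =
  [5, 2, -9]
  [-2, 2, 1]
  [-2, 2, -9]

Apply the min-plus product entry-by-entry:
  C[0][0] = min over k of (A[0][0] + B[0][0] = 0 + 6 = 6, A[0][1] + B[1][0] = -4 + 9 = 5, A[0][2] + B[2][0] = 5 + 3 = 8) = 5 (attained at k = 1)
  C[0][1] = min over k of (A[0][0] + B[0][1] = 0 + 2 = 2, A[0][1] + B[1][1] = -4 + 6 = 2, A[0][2] + B[2][1] = 5 + 7 = 12) = 2 (attained at k = 0)
  C[0][2] = min over k of (A[0][0] + B[0][2] = 0 + 6 = 6, A[0][1] + B[1][2] = -4 + -5 = -9, A[0][2] + B[2][2] = 5 + 9 = 14) = -9 (attained at k = 1)
  C[1][0] = min over k of (A[1][0] + B[0][0] = 6 + 6 = 12, A[1][1] + B[1][0] = 6 + 9 = 15, A[1][2] + B[2][0] = -5 + 3 = -2) = -2 (attained at k = 2)
  C[1][1] = min over k of (A[1][0] + B[0][1] = 6 + 2 = 8, A[1][1] + B[1][1] = 6 + 6 = 12, A[1][2] + B[2][1] = -5 + 7 = 2) = 2 (attained at k = 2)
  C[1][2] = min over k of (A[1][0] + B[0][2] = 6 + 6 = 12, A[1][1] + B[1][2] = 6 + -5 = 1, A[1][2] + B[2][2] = -5 + 9 = 4) = 1 (attained at k = 1)
  C[2][0] = min over k of (A[2][0] + B[0][0] = 9 + 6 = 15, A[2][1] + B[1][0] = -4 + 9 = 5, A[2][2] + B[2][0] = -5 + 3 = -2) = -2 (attained at k = 2)
  C[2][1] = min over k of (A[2][0] + B[0][1] = 9 + 2 = 11, A[2][1] + B[1][1] = -4 + 6 = 2, A[2][2] + B[2][1] = -5 + 7 = 2) = 2 (attained at k = 1)
  C[2][2] = min over k of (A[2][0] + B[0][2] = 9 + 6 = 15, A[2][1] + B[1][2] = -4 + -5 = -9, A[2][2] + B[2][2] = -5 + 9 = 4) = -9 (attained at k = 1)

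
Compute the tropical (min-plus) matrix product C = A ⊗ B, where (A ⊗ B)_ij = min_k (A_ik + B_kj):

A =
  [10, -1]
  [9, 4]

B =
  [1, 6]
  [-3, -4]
A ⊗ B =
  [-4, -5]
  [1, 0]

Apply the min-plus product entry-by-entry:
  C[0][0] = min over k of (A[0][0] + B[0][0] = 10 + 1 = 11, A[0][1] + B[1][0] = -1 + -3 = -4) = -4 (attained at k = 1)
  C[0][1] = min over k of (A[0][0] + B[0][1] = 10 + 6 = 16, A[0][1] + B[1][1] = -1 + -4 = -5) = -5 (attained at k = 1)
  C[1][0] = min over k of (A[1][0] + B[0][0] = 9 + 1 = 10, A[1][1] + B[1][0] = 4 + -3 = 1) = 1 (attained at k = 1)
  C[1][1] = min over k of (A[1][0] + B[0][1] = 9 + 6 = 15, A[1][1] + B[1][1] = 4 + -4 = 0) = 0 (attained at k = 1)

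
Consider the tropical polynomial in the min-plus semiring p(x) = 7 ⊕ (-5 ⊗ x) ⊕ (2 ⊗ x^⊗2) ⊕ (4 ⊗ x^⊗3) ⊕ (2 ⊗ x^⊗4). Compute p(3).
p(3) = -2

A tropical monomial a ⊗ x^⊗i evaluates to a + i · x. Evaluating each term at x = 3:
  Term 0 contributes 7 + 0 · 3 = 7
  Term 1 contributes -5 + 1 · 3 = -2
  Term 2 contributes 2 + 2 · 3 = 8
  Term 3 contributes 4 + 3 · 3 = 13
  Term 4 contributes 2 + 4 · 3 = 14
p(3) = ⊕ of these = min[7, -2, 8, 13, 14] = -2.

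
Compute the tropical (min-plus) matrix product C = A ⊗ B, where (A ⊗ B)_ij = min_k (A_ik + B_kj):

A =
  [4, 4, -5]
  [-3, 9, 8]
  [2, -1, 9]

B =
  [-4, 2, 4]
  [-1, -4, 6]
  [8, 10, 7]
A ⊗ B =
  [0, 0, 2]
  [-7, -1, 1]
  [-2, -5, 5]

Apply the min-plus product entry-by-entry:
  C[0][0] = min over k of (A[0][0] + B[0][0] = 4 + -4 = 0, A[0][1] + B[1][0] = 4 + -1 = 3, A[0][2] + B[2][0] = -5 + 8 = 3) = 0 (attained at k = 0)
  C[0][1] = min over k of (A[0][0] + B[0][1] = 4 + 2 = 6, A[0][1] + B[1][1] = 4 + -4 = 0, A[0][2] + B[2][1] = -5 + 10 = 5) = 0 (attained at k = 1)
  C[0][2] = min over k of (A[0][0] + B[0][2] = 4 + 4 = 8, A[0][1] + B[1][2] = 4 + 6 = 10, A[0][2] + B[2][2] = -5 + 7 = 2) = 2 (attained at k = 2)
  C[1][0] = min over k of (A[1][0] + B[0][0] = -3 + -4 = -7, A[1][1] + B[1][0] = 9 + -1 = 8, A[1][2] + B[2][0] = 8 + 8 = 16) = -7 (attained at k = 0)
  C[1][1] = min over k of (A[1][0] + B[0][1] = -3 + 2 = -1, A[1][1] + B[1][1] = 9 + -4 = 5, A[1][2] + B[2][1] = 8 + 10 = 18) = -1 (attained at k = 0)
  C[1][2] = min over k of (A[1][0] + B[0][2] = -3 + 4 = 1, A[1][1] + B[1][2] = 9 + 6 = 15, A[1][2] + B[2][2] = 8 + 7 = 15) = 1 (attained at k = 0)
  C[2][0] = min over k of (A[2][0] + B[0][0] = 2 + -4 = -2, A[2][1] + B[1][0] = -1 + -1 = -2, A[2][2] + B[2][0] = 9 + 8 = 17) = -2 (attained at k = 0)
  C[2][1] = min over k of (A[2][0] + B[0][1] = 2 + 2 = 4, A[2][1] + B[1][1] = -1 + -4 = -5, A[2][2] + B[2][1] = 9 + 10 = 19) = -5 (attained at k = 1)
  C[2][2] = min over k of (A[2][0] + B[0][2] = 2 + 4 = 6, A[2][1] + B[1][2] = -1 + 6 = 5, A[2][2] + B[2][2] = 9 + 7 = 16) = 5 (attained at k = 1)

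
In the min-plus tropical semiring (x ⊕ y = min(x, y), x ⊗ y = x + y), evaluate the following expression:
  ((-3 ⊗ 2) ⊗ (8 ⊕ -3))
((-3 ⊗ 2) ⊗ (8 ⊕ -3)) = -4

Expand innermost to outermost. Recall ⊕ takes the minimum of its arguments and ⊗ takes their sum. Working out the expression ((-3 ⊗ 2) ⊗ (8 ⊕ -3)) gives -4.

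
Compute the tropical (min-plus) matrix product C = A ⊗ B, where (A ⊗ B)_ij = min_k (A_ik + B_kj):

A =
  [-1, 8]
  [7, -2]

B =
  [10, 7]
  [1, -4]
A ⊗ B =
  [9, 4]
  [-1, -6]

Apply the min-plus product entry-by-entry:
  C[0][0] = min over k of (A[0][0] + B[0][0] = -1 + 10 = 9, A[0][1] + B[1][0] = 8 + 1 = 9) = 9 (attained at k = 0)
  C[0][1] = min over k of (A[0][0] + B[0][1] = -1 + 7 = 6, A[0][1] + B[1][1] = 8 + -4 = 4) = 4 (attained at k = 1)
  C[1][0] = min over k of (A[1][0] + B[0][0] = 7 + 10 = 17, A[1][1] + B[1][0] = -2 + 1 = -1) = -1 (attained at k = 1)
  C[1][1] = min over k of (A[1][0] + B[0][1] = 7 + 7 = 14, A[1][1] + B[1][1] = -2 + -4 = -6) = -6 (attained at k = 1)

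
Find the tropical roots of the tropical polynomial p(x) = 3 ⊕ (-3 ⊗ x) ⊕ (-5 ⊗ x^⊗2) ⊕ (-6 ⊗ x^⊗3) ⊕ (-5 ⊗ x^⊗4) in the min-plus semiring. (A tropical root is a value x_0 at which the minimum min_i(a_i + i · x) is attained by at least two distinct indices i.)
Roots: {-1, 1, 2, 6}

Each tropical root is a break point of the lower envelope of the lines y = a_i + i · x (there are 5 lines, with slopes 0, 1, ..., 4). Only the lines that attain the minimum somewhere contribute to roots; other lines are dominated. Here the surviving (envelope) indices are i = 4, i = 3, i = 2, i = 1, i = 0.
Intersections between consecutive envelope lines give the roots: for adjacent envelope indices i < j the intersection is x = (a_i − a_j) / (j − i). Reading off the sorted break points: {-1, 1, 2, 6}.
Verification: at each break x_0, at least two indices attain the minimum of min_i(a_i + i · x_0).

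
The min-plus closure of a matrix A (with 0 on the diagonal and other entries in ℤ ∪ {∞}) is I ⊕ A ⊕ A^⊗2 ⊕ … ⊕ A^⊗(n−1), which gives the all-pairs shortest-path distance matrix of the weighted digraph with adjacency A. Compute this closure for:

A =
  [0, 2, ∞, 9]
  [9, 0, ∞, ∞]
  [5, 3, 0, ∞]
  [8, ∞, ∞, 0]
Closure =
  [0, 2, ∞, 9]
  [9, 0, ∞, 18]
  [5, 3, 0, 14]
  [8, 10, ∞, 0]

This is the Floyd-Warshall all-pairs shortest-path computation. For each intermediate vertex k = 0, 1, …, 3, update dist[i][j] ← min(dist[i][j], dist[i][k] + dist[k][j]). The final matrix gives, for each (i, j), the minimum total weight of any directed path from i to j (possibly empty when i = j).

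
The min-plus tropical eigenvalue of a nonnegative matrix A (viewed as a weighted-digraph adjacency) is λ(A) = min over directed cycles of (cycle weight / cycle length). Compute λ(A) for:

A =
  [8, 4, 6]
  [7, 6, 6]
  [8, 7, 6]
λ(A) = 11/2

Enumerate directed cycles and compute their means (weight / length). Sample:
  cycle 0 → 0: weight = 8, length = 1, mean = 8/1 ≈ 8.000
  cycle 1 → 1: weight = 6, length = 1, mean = 6/1 ≈ 6.000
  cycle 2 → 2: weight = 6, length = 1, mean = 6/1 ≈ 6.000
  cycle 0 → 1 → 0: weight = 11, length = 2, mean = 11/2 ≈ 5.500
  cycle 0 → 2 → 0: weight = 14, length = 2, mean = 14/2 ≈ 7.000
  cycle 1 → 0 → 1: weight = 11, length = 2, mean = 11/2 ≈ 5.500
Minimum mean = 5.500, attained e.g. along the cycle 0 → 1 → 0 with weight 11 and length 2. So λ(A) = 11/2 = 11/2.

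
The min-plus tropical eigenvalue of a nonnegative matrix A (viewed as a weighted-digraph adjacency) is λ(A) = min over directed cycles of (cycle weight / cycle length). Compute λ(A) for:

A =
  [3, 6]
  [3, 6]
λ(A) = 3

Enumerate directed cycles and compute their means (weight / length). Sample:
  cycle 0 → 0: weight = 3, length = 1, mean = 3/1 ≈ 3.000
  cycle 1 → 1: weight = 6, length = 1, mean = 6/1 ≈ 6.000
  cycle 0 → 1 → 0: weight = 9, length = 2, mean = 9/2 ≈ 4.500
  cycle 1 → 0 → 1: weight = 9, length = 2, mean = 9/2 ≈ 4.500
Minimum mean = 3.000, attained e.g. along the cycle 0 → 0 with weight 3 and length 1. So λ(A) = 3/1 = 3.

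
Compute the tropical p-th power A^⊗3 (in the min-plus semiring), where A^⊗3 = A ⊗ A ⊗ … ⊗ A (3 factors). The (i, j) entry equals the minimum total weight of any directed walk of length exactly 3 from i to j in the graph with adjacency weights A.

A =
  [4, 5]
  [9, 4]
A^⊗3 =
  [12, 13]
  [17, 12]

Each entry (A^⊗3)_ij equals the minimum over all length-3 walks i = v_0 → v_1 → … → v_3 = j of Σ_t A[v_t][v_{t+1}]. For example, for (i, j) = (0, 1) we minimise over 4 possible intermediate vertex sequences; the minimum is 13, attained along the walk 0 → 0 → 0 → 1.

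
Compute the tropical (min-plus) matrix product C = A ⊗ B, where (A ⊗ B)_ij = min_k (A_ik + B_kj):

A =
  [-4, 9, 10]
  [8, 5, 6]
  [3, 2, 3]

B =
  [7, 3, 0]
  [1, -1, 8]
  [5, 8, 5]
A ⊗ B =
  [3, -1, -4]
  [6, 4, 8]
  [3, 1, 3]

Apply the min-plus product entry-by-entry:
  C[0][0] = min over k of (A[0][0] + B[0][0] = -4 + 7 = 3, A[0][1] + B[1][0] = 9 + 1 = 10, A[0][2] + B[2][0] = 10 + 5 = 15) = 3 (attained at k = 0)
  C[0][1] = min over k of (A[0][0] + B[0][1] = -4 + 3 = -1, A[0][1] + B[1][1] = 9 + -1 = 8, A[0][2] + B[2][1] = 10 + 8 = 18) = -1 (attained at k = 0)
  C[0][2] = min over k of (A[0][0] + B[0][2] = -4 + 0 = -4, A[0][1] + B[1][2] = 9 + 8 = 17, A[0][2] + B[2][2] = 10 + 5 = 15) = -4 (attained at k = 0)
  C[1][0] = min over k of (A[1][0] + B[0][0] = 8 + 7 = 15, A[1][1] + B[1][0] = 5 + 1 = 6, A[1][2] + B[2][0] = 6 + 5 = 11) = 6 (attained at k = 1)
  C[1][1] = min over k of (A[1][0] + B[0][1] = 8 + 3 = 11, A[1][1] + B[1][1] = 5 + -1 = 4, A[1][2] + B[2][1] = 6 + 8 = 14) = 4 (attained at k = 1)
  C[1][2] = min over k of (A[1][0] + B[0][2] = 8 + 0 = 8, A[1][1] + B[1][2] = 5 + 8 = 13, A[1][2] + B[2][2] = 6 + 5 = 11) = 8 (attained at k = 0)
  C[2][0] = min over k of (A[2][0] + B[0][0] = 3 + 7 = 10, A[2][1] + B[1][0] = 2 + 1 = 3, A[2][2] + B[2][0] = 3 + 5 = 8) = 3 (attained at k = 1)
  C[2][1] = min over k of (A[2][0] + B[0][1] = 3 + 3 = 6, A[2][1] + B[1][1] = 2 + -1 = 1, A[2][2] + B[2][1] = 3 + 8 = 11) = 1 (attained at k = 1)
  C[2][2] = min over k of (A[2][0] + B[0][2] = 3 + 0 = 3, A[2][1] + B[1][2] = 2 + 8 = 10, A[2][2] + B[2][2] = 3 + 5 = 8) = 3 (attained at k = 0)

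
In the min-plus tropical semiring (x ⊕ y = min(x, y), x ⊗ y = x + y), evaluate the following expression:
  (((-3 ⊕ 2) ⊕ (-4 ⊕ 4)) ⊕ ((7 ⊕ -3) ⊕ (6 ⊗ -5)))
(((-3 ⊕ 2) ⊕ (-4 ⊕ 4)) ⊕ ((7 ⊕ -3) ⊕ (6 ⊗ -5))) = -4

Expand innermost to outermost. Recall ⊕ takes the minimum of its arguments and ⊗ takes their sum. Working out the expression (((-3 ⊕ 2) ⊕ (-4 ⊕ 4)) ⊕ ((7 ⊕ -3) ⊕ (6 ⊗ -5))) gives -4.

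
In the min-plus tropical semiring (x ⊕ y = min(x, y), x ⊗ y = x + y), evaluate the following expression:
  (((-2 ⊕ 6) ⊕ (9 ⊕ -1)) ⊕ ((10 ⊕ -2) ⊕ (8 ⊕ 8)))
(((-2 ⊕ 6) ⊕ (9 ⊕ -1)) ⊕ ((10 ⊕ -2) ⊕ (8 ⊕ 8))) = -2

Expand innermost to outermost. Recall ⊕ takes the minimum of its arguments and ⊗ takes their sum. Working out the expression (((-2 ⊕ 6) ⊕ (9 ⊕ -1)) ⊕ ((10 ⊕ -2) ⊕ (8 ⊕ 8))) gives -2.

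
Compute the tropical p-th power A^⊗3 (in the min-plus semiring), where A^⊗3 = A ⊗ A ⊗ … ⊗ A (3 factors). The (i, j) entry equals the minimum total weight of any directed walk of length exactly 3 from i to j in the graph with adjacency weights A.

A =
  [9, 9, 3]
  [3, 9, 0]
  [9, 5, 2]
A^⊗3 =
  [11, 10, 7]
  [8, 7, 4]
  [10, 9, 6]

Each entry (A^⊗3)_ij equals the minimum over all length-3 walks i = v_0 → v_1 → … → v_3 = j of Σ_t A[v_t][v_{t+1}]. For example, for (i, j) = (0, 2) we minimise over 9 possible intermediate vertex sequences; the minimum is 7, attained along the walk 0 → 2 → 2 → 2.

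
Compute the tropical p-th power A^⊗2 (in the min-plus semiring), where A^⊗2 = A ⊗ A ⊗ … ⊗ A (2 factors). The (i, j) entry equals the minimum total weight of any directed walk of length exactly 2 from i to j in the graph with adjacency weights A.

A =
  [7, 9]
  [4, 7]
A^⊗2 =
  [13, 16]
  [11, 13]

Each entry (A^⊗2)_ij equals the minimum over all length-2 walks i = v_0 → v_1 → … → v_2 = j of Σ_t A[v_t][v_{t+1}]. For example, for (i, j) = (0, 1) we minimise over 2 possible intermediate vertex sequences; the minimum is 16, attained along the walk 0 → 0 → 1.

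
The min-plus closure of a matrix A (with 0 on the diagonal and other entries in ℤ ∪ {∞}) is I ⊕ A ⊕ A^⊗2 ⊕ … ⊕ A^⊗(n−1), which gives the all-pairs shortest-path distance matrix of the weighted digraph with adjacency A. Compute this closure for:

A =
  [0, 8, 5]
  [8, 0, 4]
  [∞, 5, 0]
Closure =
  [0, 8, 5]
  [8, 0, 4]
  [13, 5, 0]

This is the Floyd-Warshall all-pairs shortest-path computation. For each intermediate vertex k = 0, 1, …, 2, update dist[i][j] ← min(dist[i][j], dist[i][k] + dist[k][j]). The final matrix gives, for each (i, j), the minimum total weight of any directed path from i to j (possibly empty when i = j).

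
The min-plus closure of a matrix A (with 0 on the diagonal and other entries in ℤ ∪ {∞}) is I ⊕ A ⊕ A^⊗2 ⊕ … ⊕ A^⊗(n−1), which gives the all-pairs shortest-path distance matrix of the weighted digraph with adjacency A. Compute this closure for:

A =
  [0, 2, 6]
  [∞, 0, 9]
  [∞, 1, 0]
Closure =
  [0, 2, 6]
  [∞, 0, 9]
  [∞, 1, 0]

This is the Floyd-Warshall all-pairs shortest-path computation. For each intermediate vertex k = 0, 1, …, 2, update dist[i][j] ← min(dist[i][j], dist[i][k] + dist[k][j]). The final matrix gives, for each (i, j), the minimum total weight of any directed path from i to j (possibly empty when i = j).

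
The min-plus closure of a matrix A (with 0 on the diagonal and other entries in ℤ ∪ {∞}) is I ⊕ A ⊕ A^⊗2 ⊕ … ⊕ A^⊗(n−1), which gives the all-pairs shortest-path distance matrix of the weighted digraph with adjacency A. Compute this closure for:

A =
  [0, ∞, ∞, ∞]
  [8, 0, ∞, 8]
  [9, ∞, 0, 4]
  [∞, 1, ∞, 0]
Closure =
  [0, ∞, ∞, ∞]
  [8, 0, ∞, 8]
  [9, 5, 0, 4]
  [9, 1, ∞, 0]

This is the Floyd-Warshall all-pairs shortest-path computation. For each intermediate vertex k = 0, 1, …, 3, update dist[i][j] ← min(dist[i][j], dist[i][k] + dist[k][j]). The final matrix gives, for each (i, j), the minimum total weight of any directed path from i to j (possibly empty when i = j).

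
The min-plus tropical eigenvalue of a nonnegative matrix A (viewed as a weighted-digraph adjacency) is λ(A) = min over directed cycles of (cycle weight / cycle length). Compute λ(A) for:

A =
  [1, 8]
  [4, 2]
λ(A) = 1

Enumerate directed cycles and compute their means (weight / length). Sample:
  cycle 0 → 0: weight = 1, length = 1, mean = 1/1 ≈ 1.000
  cycle 1 → 1: weight = 2, length = 1, mean = 2/1 ≈ 2.000
  cycle 0 → 1 → 0: weight = 12, length = 2, mean = 12/2 ≈ 6.000
  cycle 1 → 0 → 1: weight = 12, length = 2, mean = 12/2 ≈ 6.000
Minimum mean = 1.000, attained e.g. along the cycle 0 → 0 with weight 1 and length 1. So λ(A) = 1/1 = 1.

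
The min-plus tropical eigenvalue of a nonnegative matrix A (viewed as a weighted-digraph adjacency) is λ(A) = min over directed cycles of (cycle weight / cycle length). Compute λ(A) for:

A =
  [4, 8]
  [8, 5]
λ(A) = 4

Enumerate directed cycles and compute their means (weight / length). Sample:
  cycle 0 → 0: weight = 4, length = 1, mean = 4/1 ≈ 4.000
  cycle 1 → 1: weight = 5, length = 1, mean = 5/1 ≈ 5.000
  cycle 0 → 1 → 0: weight = 16, length = 2, mean = 16/2 ≈ 8.000
  cycle 1 → 0 → 1: weight = 16, length = 2, mean = 16/2 ≈ 8.000
Minimum mean = 4.000, attained e.g. along the cycle 0 → 0 with weight 4 and length 1. So λ(A) = 4/1 = 4.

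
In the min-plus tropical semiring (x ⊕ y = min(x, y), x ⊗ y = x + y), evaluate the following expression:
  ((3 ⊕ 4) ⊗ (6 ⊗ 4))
((3 ⊕ 4) ⊗ (6 ⊗ 4)) = 13

Expand innermost to outermost. Recall ⊕ takes the minimum of its arguments and ⊗ takes their sum. Working out the expression ((3 ⊕ 4) ⊗ (6 ⊗ 4)) gives 13.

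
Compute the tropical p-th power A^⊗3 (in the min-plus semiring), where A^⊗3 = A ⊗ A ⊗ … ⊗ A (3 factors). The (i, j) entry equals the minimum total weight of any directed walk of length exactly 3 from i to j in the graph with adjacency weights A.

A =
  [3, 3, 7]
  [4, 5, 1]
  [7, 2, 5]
A^⊗3 =
  [9, 6, 7]
  [7, 8, 4]
  [9, 5, 8]

Each entry (A^⊗3)_ij equals the minimum over all length-3 walks i = v_0 → v_1 → … → v_3 = j of Σ_t A[v_t][v_{t+1}]. For example, for (i, j) = (0, 2) we minimise over 9 possible intermediate vertex sequences; the minimum is 7, attained along the walk 0 → 0 → 1 → 2.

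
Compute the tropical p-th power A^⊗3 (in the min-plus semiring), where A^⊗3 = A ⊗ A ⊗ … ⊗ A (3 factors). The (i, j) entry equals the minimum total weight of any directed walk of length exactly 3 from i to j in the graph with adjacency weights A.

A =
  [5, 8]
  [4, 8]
A^⊗3 =
  [15, 18]
  [14, 17]

Each entry (A^⊗3)_ij equals the minimum over all length-3 walks i = v_0 → v_1 → … → v_3 = j of Σ_t A[v_t][v_{t+1}]. For example, for (i, j) = (0, 1) we minimise over 4 possible intermediate vertex sequences; the minimum is 18, attained along the walk 0 → 0 → 0 → 1.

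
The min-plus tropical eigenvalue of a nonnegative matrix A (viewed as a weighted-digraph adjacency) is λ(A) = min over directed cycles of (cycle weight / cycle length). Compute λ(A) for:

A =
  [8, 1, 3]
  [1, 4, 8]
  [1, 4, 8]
λ(A) = 1

Enumerate directed cycles and compute their means (weight / length). Sample:
  cycle 0 → 0: weight = 8, length = 1, mean = 8/1 ≈ 8.000
  cycle 1 → 1: weight = 4, length = 1, mean = 4/1 ≈ 4.000
  cycle 2 → 2: weight = 8, length = 1, mean = 8/1 ≈ 8.000
  cycle 0 → 1 → 0: weight = 2, length = 2, mean = 2/2 ≈ 1.000
  cycle 0 → 2 → 0: weight = 4, length = 2, mean = 4/2 ≈ 2.000
  cycle 1 → 0 → 1: weight = 2, length = 2, mean = 2/2 ≈ 1.000
Minimum mean = 1.000, attained e.g. along the cycle 0 → 1 → 0 with weight 2 and length 2. So λ(A) = 2/2 = 1.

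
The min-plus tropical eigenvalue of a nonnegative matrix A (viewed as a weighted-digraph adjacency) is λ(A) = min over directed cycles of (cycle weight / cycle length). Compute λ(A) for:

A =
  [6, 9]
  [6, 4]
λ(A) = 4

Enumerate directed cycles and compute their means (weight / length). Sample:
  cycle 0 → 0: weight = 6, length = 1, mean = 6/1 ≈ 6.000
  cycle 1 → 1: weight = 4, length = 1, mean = 4/1 ≈ 4.000
  cycle 0 → 1 → 0: weight = 15, length = 2, mean = 15/2 ≈ 7.500
  cycle 1 → 0 → 1: weight = 15, length = 2, mean = 15/2 ≈ 7.500
Minimum mean = 4.000, attained e.g. along the cycle 1 → 1 with weight 4 and length 1. So λ(A) = 4/1 = 4.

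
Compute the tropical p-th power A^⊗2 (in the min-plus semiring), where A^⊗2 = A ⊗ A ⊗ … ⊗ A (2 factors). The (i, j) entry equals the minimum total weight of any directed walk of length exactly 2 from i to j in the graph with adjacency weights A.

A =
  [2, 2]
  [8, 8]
A^⊗2 =
  [4, 4]
  [10, 10]

Each entry (A^⊗2)_ij equals the minimum over all length-2 walks i = v_0 → v_1 → … → v_2 = j of Σ_t A[v_t][v_{t+1}]. For example, for (i, j) = (0, 1) we minimise over 2 possible intermediate vertex sequences; the minimum is 4, attained along the walk 0 → 0 → 1.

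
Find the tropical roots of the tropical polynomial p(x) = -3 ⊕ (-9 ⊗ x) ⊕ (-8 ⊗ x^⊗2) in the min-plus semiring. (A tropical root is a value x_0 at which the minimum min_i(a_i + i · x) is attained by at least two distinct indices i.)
Roots: {-1, 6}

Each tropical root is a break point of the lower envelope of the lines y = a_i + i · x (there are 3 lines, with slopes 0, 1, ..., 2). Only the lines that attain the minimum somewhere contribute to roots; other lines are dominated. Here the surviving (envelope) indices are i = 2, i = 1, i = 0.
Intersections between consecutive envelope lines give the roots: for adjacent envelope indices i < j the intersection is x = (a_i − a_j) / (j − i). Reading off the sorted break points: {-1, 6}.
Verification: at each break x_0, at least two indices attain the minimum of min_i(a_i + i · x_0).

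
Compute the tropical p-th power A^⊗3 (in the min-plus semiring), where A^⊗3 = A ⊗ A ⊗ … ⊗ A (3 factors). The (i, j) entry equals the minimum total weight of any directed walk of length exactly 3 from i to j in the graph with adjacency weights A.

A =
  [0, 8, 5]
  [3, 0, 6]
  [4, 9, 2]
A^⊗3 =
  [0, 8, 5]
  [3, 0, 6]
  [4, 9, 6]

Each entry (A^⊗3)_ij equals the minimum over all length-3 walks i = v_0 → v_1 → … → v_3 = j of Σ_t A[v_t][v_{t+1}]. For example, for (i, j) = (0, 2) we minimise over 9 possible intermediate vertex sequences; the minimum is 5, attained along the walk 0 → 0 → 0 → 2.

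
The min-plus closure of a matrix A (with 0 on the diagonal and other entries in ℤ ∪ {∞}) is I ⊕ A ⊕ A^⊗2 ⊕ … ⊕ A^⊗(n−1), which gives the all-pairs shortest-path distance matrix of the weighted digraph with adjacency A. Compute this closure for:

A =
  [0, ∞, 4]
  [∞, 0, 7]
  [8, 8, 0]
Closure =
  [0, 12, 4]
  [15, 0, 7]
  [8, 8, 0]

This is the Floyd-Warshall all-pairs shortest-path computation. For each intermediate vertex k = 0, 1, …, 2, update dist[i][j] ← min(dist[i][j], dist[i][k] + dist[k][j]). The final matrix gives, for each (i, j), the minimum total weight of any directed path from i to j (possibly empty when i = j).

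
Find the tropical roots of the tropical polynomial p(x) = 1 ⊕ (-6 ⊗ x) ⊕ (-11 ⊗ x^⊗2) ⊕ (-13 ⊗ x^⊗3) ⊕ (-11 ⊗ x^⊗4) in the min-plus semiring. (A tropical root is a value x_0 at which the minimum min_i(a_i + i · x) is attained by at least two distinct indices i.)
Roots: {-2, 2, 5, 7}

Each tropical root is a break point of the lower envelope of the lines y = a_i + i · x (there are 5 lines, with slopes 0, 1, ..., 4). Only the lines that attain the minimum somewhere contribute to roots; other lines are dominated. Here the surviving (envelope) indices are i = 4, i = 3, i = 2, i = 1, i = 0.
Intersections between consecutive envelope lines give the roots: for adjacent envelope indices i < j the intersection is x = (a_i − a_j) / (j − i). Reading off the sorted break points: {-2, 2, 5, 7}.
Verification: at each break x_0, at least two indices attain the minimum of min_i(a_i + i · x_0).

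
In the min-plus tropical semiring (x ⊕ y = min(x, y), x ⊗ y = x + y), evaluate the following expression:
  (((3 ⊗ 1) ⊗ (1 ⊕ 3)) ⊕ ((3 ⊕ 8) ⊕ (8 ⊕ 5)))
(((3 ⊗ 1) ⊗ (1 ⊕ 3)) ⊕ ((3 ⊕ 8) ⊕ (8 ⊕ 5))) = 3

Expand innermost to outermost. Recall ⊕ takes the minimum of its arguments and ⊗ takes their sum. Working out the expression (((3 ⊗ 1) ⊗ (1 ⊕ 3)) ⊕ ((3 ⊕ 8) ⊕ (8 ⊕ 5))) gives 3.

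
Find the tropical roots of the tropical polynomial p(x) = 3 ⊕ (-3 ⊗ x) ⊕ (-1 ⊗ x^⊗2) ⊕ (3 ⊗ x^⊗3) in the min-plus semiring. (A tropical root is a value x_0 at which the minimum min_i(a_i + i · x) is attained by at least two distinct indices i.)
Roots: {-4, -2, 6}

Each tropical root is a break point of the lower envelope of the lines y = a_i + i · x (there are 4 lines, with slopes 0, 1, ..., 3). Only the lines that attain the minimum somewhere contribute to roots; other lines are dominated. Here the surviving (envelope) indices are i = 3, i = 2, i = 1, i = 0.
Intersections between consecutive envelope lines give the roots: for adjacent envelope indices i < j the intersection is x = (a_i − a_j) / (j − i). Reading off the sorted break points: {-4, -2, 6}.
Verification: at each break x_0, at least two indices attain the minimum of min_i(a_i + i · x_0).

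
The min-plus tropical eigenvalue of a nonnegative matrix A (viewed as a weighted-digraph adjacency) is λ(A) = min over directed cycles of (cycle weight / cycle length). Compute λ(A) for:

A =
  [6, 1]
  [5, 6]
λ(A) = 3

Enumerate directed cycles and compute their means (weight / length). Sample:
  cycle 0 → 0: weight = 6, length = 1, mean = 6/1 ≈ 6.000
  cycle 1 → 1: weight = 6, length = 1, mean = 6/1 ≈ 6.000
  cycle 0 → 1 → 0: weight = 6, length = 2, mean = 6/2 ≈ 3.000
  cycle 1 → 0 → 1: weight = 6, length = 2, mean = 6/2 ≈ 3.000
Minimum mean = 3.000, attained e.g. along the cycle 0 → 1 → 0 with weight 6 and length 2. So λ(A) = 6/2 = 3.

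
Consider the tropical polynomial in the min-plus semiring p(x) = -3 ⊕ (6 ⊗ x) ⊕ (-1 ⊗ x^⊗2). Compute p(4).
p(4) = -3

A tropical monomial a ⊗ x^⊗i evaluates to a + i · x. Evaluating each term at x = 4:
  Term 0 contributes -3 + 0 · 4 = -3
  Term 1 contributes 6 + 1 · 4 = 10
  Term 2 contributes -1 + 2 · 4 = 7
p(4) = ⊕ of these = min[-3, 10, 7] = -3.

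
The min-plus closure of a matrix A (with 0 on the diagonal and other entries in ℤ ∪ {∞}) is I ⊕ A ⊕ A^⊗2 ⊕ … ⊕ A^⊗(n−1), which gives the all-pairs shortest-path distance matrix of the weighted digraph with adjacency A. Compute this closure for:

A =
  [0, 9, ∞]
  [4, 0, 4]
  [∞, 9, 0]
Closure =
  [0, 9, 13]
  [4, 0, 4]
  [13, 9, 0]

This is the Floyd-Warshall all-pairs shortest-path computation. For each intermediate vertex k = 0, 1, …, 2, update dist[i][j] ← min(dist[i][j], dist[i][k] + dist[k][j]). The final matrix gives, for each (i, j), the minimum total weight of any directed path from i to j (possibly empty when i = j).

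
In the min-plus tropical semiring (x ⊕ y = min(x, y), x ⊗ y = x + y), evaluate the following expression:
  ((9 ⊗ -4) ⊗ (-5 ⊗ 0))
((9 ⊗ -4) ⊗ (-5 ⊗ 0)) = 0

Expand innermost to outermost. Recall ⊕ takes the minimum of its arguments and ⊗ takes their sum. Working out the expression ((9 ⊗ -4) ⊗ (-5 ⊗ 0)) gives 0.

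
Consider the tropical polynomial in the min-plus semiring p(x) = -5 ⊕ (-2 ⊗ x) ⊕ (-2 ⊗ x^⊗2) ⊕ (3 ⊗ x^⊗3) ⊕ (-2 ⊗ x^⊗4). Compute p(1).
p(1) = -5

A tropical monomial a ⊗ x^⊗i evaluates to a + i · x. Evaluating each term at x = 1:
  Term 0 contributes -5 + 0 · 1 = -5
  Term 1 contributes -2 + 1 · 1 = -1
  Term 2 contributes -2 + 2 · 1 = 0
  Term 3 contributes 3 + 3 · 1 = 6
  Term 4 contributes -2 + 4 · 1 = 2
p(1) = ⊕ of these = min[-5, -1, 0, 6, 2] = -5.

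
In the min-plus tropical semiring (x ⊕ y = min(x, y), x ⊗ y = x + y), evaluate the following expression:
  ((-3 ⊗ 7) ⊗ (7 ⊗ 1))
((-3 ⊗ 7) ⊗ (7 ⊗ 1)) = 12

Expand innermost to outermost. Recall ⊕ takes the minimum of its arguments and ⊗ takes their sum. Working out the expression ((-3 ⊗ 7) ⊗ (7 ⊗ 1)) gives 12.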